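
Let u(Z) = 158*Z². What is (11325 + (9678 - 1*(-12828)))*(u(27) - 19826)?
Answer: 3225988836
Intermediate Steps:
(11325 + (9678 - 1*(-12828)))*(u(27) - 19826) = (11325 + (9678 - 1*(-12828)))*(158*27² - 19826) = (11325 + (9678 + 12828))*(158*729 - 19826) = (11325 + 22506)*(115182 - 19826) = 33831*95356 = 3225988836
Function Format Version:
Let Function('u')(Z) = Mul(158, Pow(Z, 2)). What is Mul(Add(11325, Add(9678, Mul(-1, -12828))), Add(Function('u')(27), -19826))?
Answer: 3225988836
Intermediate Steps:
Mul(Add(11325, Add(9678, Mul(-1, -12828))), Add(Function('u')(27), -19826)) = Mul(Add(11325, Add(9678, Mul(-1, -12828))), Add(Mul(158, Pow(27, 2)), -19826)) = Mul(Add(11325, Add(9678, 12828)), Add(Mul(158, 729), -19826)) = Mul(Add(11325, 22506), Add(115182, -19826)) = Mul(33831, 95356) = 3225988836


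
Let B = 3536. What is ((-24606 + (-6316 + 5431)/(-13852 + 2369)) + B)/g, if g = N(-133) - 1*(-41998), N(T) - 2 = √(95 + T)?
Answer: -5080864425000/10128006218177 + 241945925*I*√38/20256012436354 ≈ -0.50167 + 7.363e-5*I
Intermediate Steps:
N(T) = 2 + √(95 + T)
g = 42000 + I*√38 (g = (2 + √(95 - 133)) - 1*(-41998) = (2 + √(-38)) + 41998 = (2 + I*√38) + 41998 = 42000 + I*√38 ≈ 42000.0 + 6.1644*I)
((-24606 + (-6316 + 5431)/(-13852 + 2369)) + B)/g = ((-24606 + (-6316 + 5431)/(-13852 + 2369)) + 3536)/(42000 + I*√38) = ((-24606 - 885/(-11483)) + 3536)/(42000 + I*√38) = ((-24606 - 885*(-1/11483)) + 3536)/(42000 + I*√38) = ((-24606 + 885/11483) + 3536)/(42000 + I*√38) = (-282549813/11483 + 3536)/(42000 + I*√38) = -241945925/(11483*(42000 + I*√38))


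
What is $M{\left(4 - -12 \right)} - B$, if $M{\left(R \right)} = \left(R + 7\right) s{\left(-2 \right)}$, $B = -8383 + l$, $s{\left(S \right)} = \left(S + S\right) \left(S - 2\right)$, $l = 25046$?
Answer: $-16295$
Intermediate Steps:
$s{\left(S \right)} = 2 S \left(-2 + S\right)$
$B = 16663$ ($B = -8383 + 25046 = 16663$)
$M{\left(R \right)} = 112 + 16 R$ ($M{\left(R \right)} = \left(R + 7\right) 2 \left(-2\right) \left(-2 - 2\right) = \left(7 + R\right) 2 \left(-2\right) \left(-4\right) = \left(7 + R\right) 16 = 112 + 16 R$)
$M{\left(4 - -12 \right)} - B = \left(112 + 16 \left(4 - -12\right)\right) - 16663 = \left(112 + 16 \left(4 + 12\right)\right) - 16663 = \left(112 + 16 \cdot 16\right) - 16663 = \left(112 + 256\right) - 16663 = 368 - 16663 = -16295$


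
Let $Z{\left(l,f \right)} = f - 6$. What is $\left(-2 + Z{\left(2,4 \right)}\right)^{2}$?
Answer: $16$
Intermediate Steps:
$Z{\left(l,f \right)} = -6 + f$ ($Z{\left(l,f \right)} = f - 6 = -6 + f$)
$\left(-2 + Z{\left(2,4 \right)}\right)^{2} = \left(-2 + \left(-6 + 4\right)\right)^{2} = \left(-2 - 2\right)^{2} = \left(-4\right)^{2} = 16$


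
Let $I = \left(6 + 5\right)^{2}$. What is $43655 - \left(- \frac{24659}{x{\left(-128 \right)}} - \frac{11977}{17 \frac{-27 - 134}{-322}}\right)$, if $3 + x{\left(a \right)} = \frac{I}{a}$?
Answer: $\frac{333216961}{8585} \approx 38814.0$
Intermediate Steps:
$I = 121$ ($I = 11^{2} = 121$)
$x{\left(a \right)} = -3 + \frac{121}{a}$
$43655 - \left(- \frac{24659}{x{\left(-128 \right)}} - \frac{11977}{17 \frac{-27 - 134}{-322}}\right) = 43655 - \left(- \frac{24659}{-3 + \frac{121}{-128}} - \frac{11977}{17 \frac{-27 - 134}{-322}}\right) = 43655 - \left(- \frac{24659}{-3 + 121 \left(- \frac{1}{128}\right)} - \frac{11977}{17 \left(-27 - 134\right) \left(- \frac{1}{322}\right)}\right) = 43655 - \left(- \frac{24659}{-3 - \frac{121}{128}} - \frac{11977}{17 \left(\left(-161\right) \left(- \frac{1}{322}\right)\right)}\right) = 43655 - \left(- \frac{24659}{- \frac{505}{128}} - \frac{11977}{17 \cdot \frac{1}{2}}\right) = 43655 - \left(\left(-24659\right) \left(- \frac{128}{505}\right) - \frac{11977}{\frac{17}{2}}\right) = 43655 - \left(\frac{3156352}{505} - \frac{23954}{17}\right) = 43655 - \frac{41561214}{8585} = \frac{333216961}{8585}$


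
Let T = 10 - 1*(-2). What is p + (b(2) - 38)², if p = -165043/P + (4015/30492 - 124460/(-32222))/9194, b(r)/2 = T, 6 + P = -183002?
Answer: 264212276083811663/1341844748554464 ≈ 196.90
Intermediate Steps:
P = -183008 (P = -6 - 183002 = -183008)
T = 12 (T = 10 + 2 = 12)
b(r) = 24 (b(r) = 2*12 = 24)
p = 1210705367136719/1341844748554464 (p = -165043/(-183008) + (4015/30492 - 124460/(-32222))/9194 = -165043*(-1/183008) + (4015*(1/30492) - 124460*(-1/32222))*(1/9194) = 165043/183008 + (365/2772 + 62230/16111)*(1/9194) = 165043/183008 + (178382075/44659692)*(1/9194) = 165043/183008 + 178382075/410601208248 = 1210705367136719/1341844748554464 ≈ 0.90227)
p + (b(2) - 38)² = 1210705367136719/1341844748554464 + (24 - 38)² = 1210705367136719/1341844748554464 + (-14)² = 1210705367136719/1341844748554464 + 196 = 264212276083811663/1341844748554464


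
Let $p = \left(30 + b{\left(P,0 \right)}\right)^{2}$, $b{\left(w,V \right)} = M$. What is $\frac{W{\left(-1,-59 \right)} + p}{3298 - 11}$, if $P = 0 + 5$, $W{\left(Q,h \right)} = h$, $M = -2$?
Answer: $\frac{725}{3287} \approx 0.22057$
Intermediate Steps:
$P = 5$
$b{\left(w,V \right)} = -2$
$p = 784$ ($p = \left(30 - 2\right)^{2} = 28^{2} = 784$)
$\frac{W{\left(-1,-59 \right)} + p}{3298 - 11} = \frac{-59 + 784}{3298 - 11} = \frac{725}{3287}$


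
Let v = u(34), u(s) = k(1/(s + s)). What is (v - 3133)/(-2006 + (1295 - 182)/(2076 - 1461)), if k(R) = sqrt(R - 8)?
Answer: 642265/410859 - 205*I*sqrt(9231)/13969206 ≈ 1.5632 - 0.00141*I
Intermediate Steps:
k(R) = sqrt(-8 + R)
u(s) = sqrt(-8 + 1/(2*s)) (u(s) = sqrt(-8 + 1/(s + s)) = sqrt(-8 + 1/(2*s)))
v = I*sqrt(9231)/34 (v = sqrt(-32 + 2/34)/2 = sqrt(-32 + 2*(1/34))/2 = sqrt(-32 + 1/17)/2 = sqrt(-543/17)/2 = (I*sqrt(9231)/17)/2 = I*sqrt(9231)/34 ≈ 2.8258*I)
(v - 3133)/(-2006 + (1295 - 182)/(2076 - 1461)) = (I*sqrt(9231)/34 - 3133)/(-2006 + (1295 - 182)/(2076 - 1461)) = (-3133 + I*sqrt(9231)/34)/(-2006 + 1113/615) = (-3133 + I*sqrt(9231)/34)/(-2006 + 1113*(1/615)) = (-3133 + I*sqrt(9231)/34)/(-2006 + 371/205) = (-3133 + I*sqrt(9231)/34)/(-410859/205) = (-3133 + I*sqrt(9231)/34)*(-205/410859) = 642265/410859 - 205*I*sqrt(9231)/13969206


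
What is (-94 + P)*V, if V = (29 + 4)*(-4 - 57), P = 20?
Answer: 148962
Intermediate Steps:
V = -2013 (V = 33*(-61) = -2013)
(-94 + P)*V = (-94 + 20)*(-2013) = -74*(-2013) = 148962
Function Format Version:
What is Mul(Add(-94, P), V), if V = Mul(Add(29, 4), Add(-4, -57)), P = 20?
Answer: 148962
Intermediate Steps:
V = -2013 (V = Mul(33, -61) = -2013)
Mul(Add(-94, P), V) = Mul(Add(-94, 20), -2013) = Mul(-74, -2013) = 148962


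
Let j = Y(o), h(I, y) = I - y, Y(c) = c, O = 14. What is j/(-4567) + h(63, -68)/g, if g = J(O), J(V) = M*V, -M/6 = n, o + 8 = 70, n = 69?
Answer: -957629/26470332 ≈ -0.036177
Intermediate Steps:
o = 62 (o = -8 + 70 = 62)
j = 62
M = -414 (M = -6*69 = -414)
J(V) = -414*V
g = -5796 (g = -414*14 = -5796)
j/(-4567) + h(63, -68)/g = 62/(-4567) + (63 - 1*(-68))/(-5796) = 62*(-1/4567) + (63 + 68)*(-1/5796) = -62/4567 + 131*(-1/5796) = -62/4567 - 131/5796 = -957629/26470332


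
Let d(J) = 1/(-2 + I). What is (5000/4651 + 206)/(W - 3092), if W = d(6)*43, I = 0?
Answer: -1926212/28961777 ≈ -0.066509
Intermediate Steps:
d(J) = -½ (d(J) = 1/(-2 + 0) = 1/(-2) = -½)
W = -43/2 (W = -½*43 = -43/2 ≈ -21.500)
(5000/4651 + 206)/(W - 3092) = (5000/4651 + 206)/(-43/2 - 3092) = (5000*(1/4651) + 206)/(-6227/2) = (5000/4651 + 206)*(-2/6227) = (963106/4651)*(-2/6227) = -1926212/28961777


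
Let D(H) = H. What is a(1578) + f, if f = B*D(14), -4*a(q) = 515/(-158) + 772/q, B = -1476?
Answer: -10303716925/498648 ≈ -20663.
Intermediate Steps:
a(q) = 515/632 - 193/q (a(q) = -(515/(-158) + 772/q)/4 = -(515*(-1/158) + 772/q)/4 = -(-515/158 + 772/q)/4 = 515/632 - 193/q)
f = -20664 (f = -1476*14 = -20664)
a(1578) + f = (515/632 - 193/1578) - 20664 = 345347/498648 - 20664 = -10303716925/498648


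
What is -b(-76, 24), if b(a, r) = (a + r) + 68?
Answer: -16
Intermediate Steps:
b(a, r) = 68 + a + r
-b(-76, 24) = -(68 - 76 + 24) = -1*16 = -16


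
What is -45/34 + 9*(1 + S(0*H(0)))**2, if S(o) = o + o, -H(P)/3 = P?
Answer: 261/34 ≈ 7.6765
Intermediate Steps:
H(P) = -3*P
S(o) = 2*o
-45/34 + 9*(1 + S(0*H(0)))**2 = -45/34 + 9*(1 + 2*(0*(-3*0)))**2 = -45*1/34 + 9*(1 + 2*(0*0))**2 = -45/34 + 9*(1 + 2*0)**2 = -45/34 + 9*(1 + 0)**2 = -45/34 + 9*1**2 = -45/34 + 9*1 = -45/34 + 9 = 261/34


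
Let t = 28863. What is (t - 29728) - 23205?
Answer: -24070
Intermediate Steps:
(t - 29728) - 23205 = (28863 - 29728) - 23205 = -865 - 23205 = -24070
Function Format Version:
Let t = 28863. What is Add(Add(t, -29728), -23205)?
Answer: -24070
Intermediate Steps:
Add(Add(t, -29728), -23205) = Add(Add(28863, -29728), -23205) = Add(-865, -23205) = -24070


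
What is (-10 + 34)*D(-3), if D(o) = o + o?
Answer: -144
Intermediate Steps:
D(o) = 2*o
(-10 + 34)*D(-3) = (-10 + 34)*(2*(-3)) = 24*(-6) = -144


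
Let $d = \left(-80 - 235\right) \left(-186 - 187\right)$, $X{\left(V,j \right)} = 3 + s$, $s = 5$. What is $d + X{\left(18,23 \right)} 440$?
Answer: $121015$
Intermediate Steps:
$X{\left(V,j \right)} = 8$ ($X{\left(V,j \right)} = 3 + 5 = 8$)
$d = 117495$ ($d = \left(-315\right) \left(-373\right) = 117495$)
$d + X{\left(18,23 \right)} 440 = 117495 + 8 \cdot 440 = 117495 + 3520 = 121015$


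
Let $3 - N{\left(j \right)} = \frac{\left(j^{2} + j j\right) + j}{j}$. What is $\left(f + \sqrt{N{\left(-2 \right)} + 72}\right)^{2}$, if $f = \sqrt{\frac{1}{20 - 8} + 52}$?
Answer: $\frac{1561}{12} + 25 \sqrt{26} \approx 257.56$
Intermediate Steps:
$N{\left(j \right)} = 3 - \frac{j + 2 j^{2}}{j}$ ($N{\left(j \right)} = 3 - \frac{\left(j^{2} + j j\right) + j}{j} = 3 - \frac{\left(j^{2} + j^{2}\right) + j}{j} = 3 - \frac{2 j^{2} + j}{j} = 3 - \frac{j + 2 j^{2}}{j}$)
$f = \frac{25 \sqrt{3}}{6}$ ($f = \sqrt{\frac{1}{12} + 52} = \sqrt{\frac{625}{12}} = \frac{25 \sqrt{3}}{6} \approx 7.2169$)
$\left(f + \sqrt{N{\left(-2 \right)} + 72}\right)^{2} = \left(\frac{25 \sqrt{3}}{6} + \sqrt{\left(2 - -4\right) + 72}\right)^{2} = \left(\frac{25 \sqrt{3}}{6} + \sqrt{\left(2 + 4\right) + 72}\right)^{2} = \left(\frac{25 \sqrt{3}}{6} + \sqrt{6 + 72}\right)^{2} = \left(\frac{25 \sqrt{3}}{6} + \sqrt{78}\right)^{2} = \left(\sqrt{78} + \frac{25 \sqrt{3}}{6}\right)^{2}$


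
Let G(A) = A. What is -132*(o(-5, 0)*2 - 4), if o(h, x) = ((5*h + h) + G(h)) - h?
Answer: 8448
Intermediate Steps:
o(h, x) = 6*h (o(h, x) = ((5*h + h) + h) - h = (6*h + h) - h = 7*h - h = 6*h)
-132*(o(-5, 0)*2 - 4) = -132*((6*(-5))*2 - 4) = -132*(-30*2 - 4) = -132*(-60 - 4) = -132*(-64) = 8448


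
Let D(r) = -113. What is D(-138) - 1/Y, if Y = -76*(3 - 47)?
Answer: -377873/3344 ≈ -113.00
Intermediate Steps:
Y = 3344 (Y = -76*(-44) = 3344)
D(-138) - 1/Y = -113 - 1/3344 = -377873/3344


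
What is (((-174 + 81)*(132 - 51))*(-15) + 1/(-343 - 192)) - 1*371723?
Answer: -138419481/535 ≈ -2.5873e+5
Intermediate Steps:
(((-174 + 81)*(132 - 51))*(-15) + 1/(-343 - 192)) - 1*371723 = (-93*81*(-15) + 1/(-535)) - 371723 = (-7533*(-15) - 1/535) - 371723 = (112995 - 1/535) - 371723 = 60452324/535 - 371723 = -138419481/535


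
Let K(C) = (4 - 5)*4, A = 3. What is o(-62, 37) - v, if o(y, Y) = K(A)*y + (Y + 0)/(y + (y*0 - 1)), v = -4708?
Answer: 312191/63 ≈ 4955.4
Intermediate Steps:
K(C) = -4 (K(C) = -1*4 = -4)
o(y, Y) = -4*y + Y/(-1 + y) (o(y, Y) = -4*y + (Y + 0)/(y + (y*0 - 1)) = -4*y + Y/(y + (0 - 1)) = -4*y + Y/(y - 1) = -4*y + Y/(-1 + y))
o(-62, 37) - v = (37 - 4*(-62)**2 + 4*(-62))/(-1 - 62) - 1*(-4708) = (37 - 4*3844 - 248)/(-63) + 4708 = -(37 - 15376 - 248)/63 + 4708 = -1/63*(-15587) + 4708 = 15587/63 + 4708 = 312191/63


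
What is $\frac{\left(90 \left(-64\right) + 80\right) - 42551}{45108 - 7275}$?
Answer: $- \frac{16077}{12611} \approx -1.2748$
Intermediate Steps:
$\frac{\left(90 \left(-64\right) + 80\right) - 42551}{45108 - 7275} = \frac{\left(-5760 + 80\right) - 42551}{37833} = \left(-5680 - 42551\right) \frac{1}{37833} = \left(-48231\right) \frac{1}{37833} = - \frac{16077}{12611}$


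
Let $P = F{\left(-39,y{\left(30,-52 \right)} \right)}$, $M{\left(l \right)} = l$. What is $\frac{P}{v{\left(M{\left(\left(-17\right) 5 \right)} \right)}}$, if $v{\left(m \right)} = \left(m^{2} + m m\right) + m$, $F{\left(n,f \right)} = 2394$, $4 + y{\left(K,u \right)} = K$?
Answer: $\frac{2394}{14365} \approx 0.16666$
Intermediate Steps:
$y{\left(K,u \right)} = -4 + K$
$v{\left(m \right)} = m + 2 m^{2}$ ($v{\left(m \right)} = \left(m^{2} + m^{2}\right) + m = 2 m^{2} + m = m + 2 m^{2}$)
$P = 2394$
$\frac{P}{v{\left(M{\left(\left(-17\right) 5 \right)} \right)}} = \frac{2394}{\left(-17\right) 5 \left(1 + 2 \left(\left(-17\right) 5\right)\right)} = \frac{2394}{\left(-85\right) \left(1 + 2 \left(-85\right)\right)} = \frac{2394}{\left(-85\right) \left(1 - 170\right)} = \frac{2394}{\left(-85\right) \left(-169\right)} = \frac{2394}{14365}$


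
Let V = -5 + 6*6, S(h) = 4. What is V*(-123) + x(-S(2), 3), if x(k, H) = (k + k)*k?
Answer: -3781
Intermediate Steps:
V = 31 (V = -5 + 36 = 31)
x(k, H) = 2*k**2 (x(k, H) = (2*k)*k = 2*k**2)
V*(-123) + x(-S(2), 3) = 31*(-123) + 2*(-1*4)**2 = -3813 + 2*(-4)**2 = -3813 + 2*16 = -3813 + 32 = -3781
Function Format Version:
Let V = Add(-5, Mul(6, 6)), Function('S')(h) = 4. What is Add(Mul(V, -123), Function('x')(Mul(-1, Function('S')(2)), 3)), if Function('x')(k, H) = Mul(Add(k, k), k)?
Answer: -3781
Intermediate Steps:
V = 31 (V = Add(-5, 36) = 31)
Function('x')(k, H) = Mul(2, Pow(k, 2)) (Function('x')(k, H) = Mul(Mul(2, k), k) = Mul(2, Pow(k, 2)))
Add(Mul(V, -123), Function('x')(Mul(-1, Function('S')(2)), 3)) = Add(Mul(31, -123), Mul(2, Pow(Mul(-1, 4), 2))) = Add(-3813, Mul(2, Pow(-4, 2))) = Add(-3813, Mul(2, 16)) = Add(-3813, 32) = -3781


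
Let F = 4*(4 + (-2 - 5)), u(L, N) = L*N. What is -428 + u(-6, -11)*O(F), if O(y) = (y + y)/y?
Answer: -296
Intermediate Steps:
F = -12 (F = 4*(4 - 7) = 4*(-3) = -12)
O(y) = 2 (O(y) = (2*y)/y = 2)
-428 + u(-6, -11)*O(F) = -428 - 6*(-11)*2 = -428 + 66*2 = -428 + 132 = -296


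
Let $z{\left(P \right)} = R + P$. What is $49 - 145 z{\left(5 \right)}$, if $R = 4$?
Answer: $-1256$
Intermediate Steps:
$z{\left(P \right)} = 4 + P$
$49 - 145 z{\left(5 \right)} = 49 - 145 \left(4 + 5\right) = 49 - 1305 = -1256$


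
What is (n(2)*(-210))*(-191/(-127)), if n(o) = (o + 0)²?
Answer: -160440/127 ≈ -1263.3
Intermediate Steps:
n(o) = o²
(n(2)*(-210))*(-191/(-127)) = (2²*(-210))*(-191/(-127)) = (4*(-210))*(-191*(-1/127)) = -840*191/127 = -160440/127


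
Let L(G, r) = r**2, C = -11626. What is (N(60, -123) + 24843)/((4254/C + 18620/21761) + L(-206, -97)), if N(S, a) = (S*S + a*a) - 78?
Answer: 250083962061/54103151675 ≈ 4.6224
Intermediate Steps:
N(S, a) = -78 + S**2 + a**2 (N(S, a) = (S**2 + a**2) - 78 = -78 + S**2 + a**2)
(N(60, -123) + 24843)/((4254/C + 18620/21761) + L(-206, -97)) = ((-78 + 60**2 + (-123)**2) + 24843)/((4254/(-11626) + 18620/21761) + (-97)**2) = ((-78 + 3600 + 15129) + 24843)/((4254*(-1/11626) + 18620*(1/21761)) + 9409) = (18651 + 24843)/((-2127/5813 + 18620/21761) + 9409) = 43494/(61952413/126496693 + 9409) = 43494/(1190269336850/126496693) = 43494*(126496693/1190269336850) = 250083962061/54103151675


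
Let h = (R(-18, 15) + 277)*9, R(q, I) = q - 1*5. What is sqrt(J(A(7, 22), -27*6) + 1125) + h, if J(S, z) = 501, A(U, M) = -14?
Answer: 2286 + sqrt(1626) ≈ 2326.3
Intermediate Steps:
R(q, I) = -5 + q (R(q, I) = q - 5 = -5 + q)
h = 2286 (h = ((-5 - 18) + 277)*9 = (-23 + 277)*9 = 254*9 = 2286)
sqrt(J(A(7, 22), -27*6) + 1125) + h = sqrt(501 + 1125) + 2286 = sqrt(1626) + 2286 = 2286 + sqrt(1626)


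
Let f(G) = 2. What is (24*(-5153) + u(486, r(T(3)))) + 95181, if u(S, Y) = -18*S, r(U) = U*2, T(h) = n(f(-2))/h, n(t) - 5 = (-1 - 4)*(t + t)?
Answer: -37239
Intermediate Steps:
n(t) = 5 - 10*t (n(t) = 5 + (-1 - 4)*(t + t) = 5 - 10*t)
T(h) = -15/h (T(h) = (5 - 10*2)/h = (5 - 20)/h = -15/h)
r(U) = 2*U
(24*(-5153) + u(486, r(T(3)))) + 95181 = (24*(-5153) - 18*486) + 95181 = (-123672 - 8748) + 95181 = -132420 + 95181 = -37239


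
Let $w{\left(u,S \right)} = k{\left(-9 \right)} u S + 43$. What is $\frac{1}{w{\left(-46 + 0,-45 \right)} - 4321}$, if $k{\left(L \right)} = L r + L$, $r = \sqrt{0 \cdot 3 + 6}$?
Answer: $\frac{83}{5643786} - \frac{45 \sqrt{6}}{3762524} \approx -1.459 \cdot 10^{-5}$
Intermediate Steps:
$r = \sqrt{6}$ ($r = \sqrt{0 + 6} = \sqrt{6} \approx 2.4495$)
$k{\left(L \right)} = L + L \sqrt{6}$ ($k{\left(L \right)} = L \sqrt{6} + L = L + L \sqrt{6}$)
$w{\left(u,S \right)} = 43 + S u \left(-9 - 9 \sqrt{6}\right)$ ($w{\left(u,S \right)} = - 9 \left(1 + \sqrt{6}\right) u S + 43 = \left(-9 - 9 \sqrt{6}\right) u S + 43 = u \left(-9 - 9 \sqrt{6}\right) S + 43 = S u \left(-9 - 9 \sqrt{6}\right) + 43 = 43 + S u \left(-9 - 9 \sqrt{6}\right)$)
$\frac{1}{w{\left(-46 + 0,-45 \right)} - 4321} = \frac{1}{\left(43 - - 405 \left(-46 + 0\right) \left(1 + \sqrt{6}\right)\right) - 4321} = \frac{1}{\left(43 - \left(-405\right) \left(-46\right) \left(1 + \sqrt{6}\right)\right) - 4321} = \frac{1}{\left(43 - \left(18630 + 18630 \sqrt{6}\right)\right) - 4321} = \frac{1}{\left(-18587 - 18630 \sqrt{6}\right) - 4321} = \frac{1}{-22908 - 18630 \sqrt{6}}$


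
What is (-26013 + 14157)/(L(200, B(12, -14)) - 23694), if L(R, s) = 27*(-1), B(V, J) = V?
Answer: 3952/7907 ≈ 0.49981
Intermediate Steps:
L(R, s) = -27
(-26013 + 14157)/(L(200, B(12, -14)) - 23694) = (-26013 + 14157)/(-27 - 23694) = -11856/(-23721) = -11856*(-1/23721) = 3952/7907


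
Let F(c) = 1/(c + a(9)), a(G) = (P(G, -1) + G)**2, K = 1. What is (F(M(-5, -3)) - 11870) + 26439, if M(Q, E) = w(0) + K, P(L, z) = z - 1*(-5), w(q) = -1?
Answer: 2462162/169 ≈ 14569.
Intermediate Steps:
P(L, z) = 5 + z (P(L, z) = z + 5 = 5 + z)
M(Q, E) = 0 (M(Q, E) = -1 + 1 = 0)
a(G) = (4 + G)**2 (a(G) = ((5 - 1) + G)**2 = (4 + G)**2)
F(c) = 1/(169 + c) (F(c) = 1/(c + (4 + 9)**2) = 1/(c + 13**2) = 1/(c + 169) = 1/(169 + c))
(F(M(-5, -3)) - 11870) + 26439 = (1/(169 + 0) - 11870) + 26439 = (1/169 - 11870) + 26439 = -2006029/169 + 26439 = 2462162/169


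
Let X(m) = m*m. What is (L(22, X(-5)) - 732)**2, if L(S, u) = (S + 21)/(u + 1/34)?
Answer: 386224960900/724201 ≈ 5.3331e+5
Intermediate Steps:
X(m) = m**2
L(S, u) = (21 + S)/(1/34 + u) (L(S, u) = (21 + S)/(u + 1/34) = (21 + S)/(1/34 + u))
(L(22, X(-5)) - 732)**2 = (34*(21 + 22)/(1 + 34*(-5)**2) - 732)**2 = (34*43/(1 + 34*25) - 732)**2 = (34*43/(1 + 850) - 732)**2 = (34*43/851 - 732)**2 = (34*(1/851)*43 - 732)**2 = (1462/851 - 732)**2 = (-621470/851)**2 = 386224960900/724201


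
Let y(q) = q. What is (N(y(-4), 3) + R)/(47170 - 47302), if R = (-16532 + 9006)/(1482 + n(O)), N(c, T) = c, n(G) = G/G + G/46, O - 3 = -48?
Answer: 51574/749903 ≈ 0.068774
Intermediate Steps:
O = -45 (O = 3 - 48 = -45)
n(G) = 1 + G/46 (n(G) = 1 + G*(1/46) = 1 + G/46)
R = -346196/68173 (R = (-16532 + 9006)/(1482 + (1 + (1/46)*(-45))) = -7526/(1482 + (1 - 45/46)) = -7526/(1482 + 1/46) = -7526/68173/46 = -7526*46/68173 = -346196/68173 ≈ -5.0782)
(N(y(-4), 3) + R)/(47170 - 47302) = (-4 - 346196/68173)/(47170 - 47302) = -618888/68173/(-132) = -618888/68173*(-1/132) = 51574/749903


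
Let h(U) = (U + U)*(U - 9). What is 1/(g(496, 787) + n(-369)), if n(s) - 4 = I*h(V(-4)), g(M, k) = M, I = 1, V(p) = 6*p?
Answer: 1/2084 ≈ 0.00047985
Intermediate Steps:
h(U) = 2*U*(-9 + U) (h(U) = (2*U)*(-9 + U) = 2*U*(-9 + U))
n(s) = 1588 (n(s) = 4 + 1*(2*(6*(-4))*(-9 + 6*(-4))) = 4 + 1*(2*(-24)*(-9 - 24)) = 4 + 1*(2*(-24)*(-33)) = 4 + 1*1584 = 4 + 1584 = 1588)
1/(g(496, 787) + n(-369)) = 1/(496 + 1588) = 1/2084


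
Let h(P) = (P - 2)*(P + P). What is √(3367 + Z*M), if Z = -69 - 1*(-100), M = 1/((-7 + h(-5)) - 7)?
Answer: √2640162/28 ≈ 58.031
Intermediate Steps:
h(P) = 2*P*(-2 + P) (h(P) = (-2 + P)*(2*P) = 2*P*(-2 + P))
M = 1/56 (M = 1/((-7 + 2*(-5)*(-2 - 5)) - 7) = 1/((-7 + 2*(-5)*(-7)) - 7) = 1/((-7 + 70) - 7) = 1/(63 - 7) = 1/56 ≈ 0.017857)
Z = 31 (Z = -69 + 100 = 31)
√(3367 + Z*M) = √(3367 + 31*(1/56)) = √(3367 + 31/56) = √(188583/56) = √2640162/28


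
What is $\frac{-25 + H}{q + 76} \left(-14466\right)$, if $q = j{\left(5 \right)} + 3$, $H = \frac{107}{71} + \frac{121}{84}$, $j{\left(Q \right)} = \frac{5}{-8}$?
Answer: $\frac{1268388524}{311619} \approx 4070.3$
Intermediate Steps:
$j{\left(Q \right)} = - \frac{5}{8}$ ($j{\left(Q \right)} = 5 \left(- \frac{1}{8}\right) = - \frac{5}{8}$)
$H = \frac{17579}{5964}$ ($H = 107 \cdot \frac{1}{71} + 121 \cdot \frac{1}{84} = \frac{107}{71} + \frac{121}{84} = \frac{17579}{5964} \approx 2.9475$)
$q = \frac{19}{8}$ ($q = - \frac{5}{8} + 3 = \frac{19}{8} \approx 2.375$)
$\frac{-25 + H}{q + 76} \left(-14466\right) = \frac{-25 + \frac{17579}{5964}}{\frac{19}{8} + 76} \left(-14466\right) = - \frac{131521}{5964 \cdot \frac{627}{8}} \left(-14466\right) = \left(- \frac{131521}{5964}\right) \frac{8}{627} \left(-14466\right) = \left(- \frac{263042}{934857}\right) \left(-14466\right) = \frac{1268388524}{311619}$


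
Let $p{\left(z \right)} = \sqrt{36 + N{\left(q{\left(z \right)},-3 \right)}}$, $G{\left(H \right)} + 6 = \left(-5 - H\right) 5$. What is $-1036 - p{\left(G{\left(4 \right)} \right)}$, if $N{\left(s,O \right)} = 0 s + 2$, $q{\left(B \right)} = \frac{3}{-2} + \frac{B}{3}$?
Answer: $-1036 - \sqrt{38} \approx -1042.2$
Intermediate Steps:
$q{\left(B \right)} = - \frac{3}{2} + \frac{B}{3}$ ($q{\left(B \right)} = 3 \left(- \frac{1}{2}\right) + B \frac{1}{3} = - \frac{3}{2} + \frac{B}{3}$)
$N{\left(s,O \right)} = 2$ ($N{\left(s,O \right)} = 0 + 2 = 2$)
$G{\left(H \right)} = -31 - 5 H$ ($G{\left(H \right)} = -6 + \left(-5 - H\right) 5 = -6 - \left(25 + 5 H\right) = -31 - 5 H$)
$p{\left(z \right)} = \sqrt{38}$ ($p{\left(z \right)} = \sqrt{36 + 2} = \sqrt{38}$)
$-1036 - p{\left(G{\left(4 \right)} \right)} = -1036 - \sqrt{38}$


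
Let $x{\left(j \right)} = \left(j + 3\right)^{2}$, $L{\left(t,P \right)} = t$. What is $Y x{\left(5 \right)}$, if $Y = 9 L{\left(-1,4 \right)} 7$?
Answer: $-4032$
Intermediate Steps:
$Y = -63$ ($Y = 9 \left(-1\right) 7 = \left(-9\right) 7 = -63$)
$x{\left(j \right)} = \left(3 + j\right)^{2}$
$Y x{\left(5 \right)} = - 63 \left(3 + 5\right)^{2} = - 63 \cdot 8^{2} = \left(-63\right) 64 = -4032$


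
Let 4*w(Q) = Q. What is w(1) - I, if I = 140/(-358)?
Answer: 459/716 ≈ 0.64106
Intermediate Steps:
w(Q) = Q/4
I = -70/179 (I = 140*(-1/358) = -70/179 ≈ -0.39106)
w(1) - I = (¼)*1 - 1*(-70/179) = ¼ + 70/179 = 459/716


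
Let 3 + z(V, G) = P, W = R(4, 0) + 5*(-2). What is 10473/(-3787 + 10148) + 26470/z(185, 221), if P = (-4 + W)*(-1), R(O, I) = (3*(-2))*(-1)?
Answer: 33685607/6361 ≈ 5295.6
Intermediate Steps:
R(O, I) = 6 (R(O, I) = -6*(-1) = 6)
W = -4 (W = 6 + 5*(-2) = 6 - 10 = -4)
P = 8 (P = (-4 - 4)*(-1) = -8*(-1) = 8)
z(V, G) = 5 (z(V, G) = -3 + 8 = 5)
10473/(-3787 + 10148) + 26470/z(185, 221) = 10473/(-3787 + 10148) + 26470/5 = 10473/6361 + 26470*(⅕) = 10473*(1/6361) + 5294 = 10473/6361 + 5294 = 33685607/6361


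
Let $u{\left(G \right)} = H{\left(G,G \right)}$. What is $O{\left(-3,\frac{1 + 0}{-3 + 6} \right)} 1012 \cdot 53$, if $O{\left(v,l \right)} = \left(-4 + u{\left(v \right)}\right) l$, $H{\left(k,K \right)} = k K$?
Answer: $\frac{268180}{3} \approx 89393.0$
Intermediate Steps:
$H{\left(k,K \right)} = K k$
$u{\left(G \right)} = G^{2}$ ($u{\left(G \right)} = G G = G^{2}$)
$O{\left(v,l \right)} = l \left(-4 + v^{2}\right)$ ($O{\left(v,l \right)} = \left(-4 + v^{2}\right) l = l \left(-4 + v^{2}\right)$)
$O{\left(-3,\frac{1 + 0}{-3 + 6} \right)} 1012 \cdot 53 = \frac{1 + 0}{-3 + 6} \left(-4 + \left(-3\right)^{2}\right) 1012 \cdot 53 = 1 \cdot \frac{1}{3} \left(-4 + 9\right) 53636 = 1 \cdot \frac{1}{3} \cdot 5 \cdot 53636 = \frac{1}{3} \cdot 5 \cdot 53636 = \frac{5}{3} \cdot 53636 = \frac{268180}{3}$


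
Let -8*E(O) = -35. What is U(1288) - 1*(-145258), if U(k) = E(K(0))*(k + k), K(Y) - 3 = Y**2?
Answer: 156528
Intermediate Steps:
K(Y) = 3 + Y**2
E(O) = 35/8 (E(O) = -1/8*(-35) = 35/8)
U(k) = 35*k/4 (U(k) = 35*(k + k)/8 = 35*(2*k)/8 = 35*k/4)
U(1288) - 1*(-145258) = (35/4)*1288 - 1*(-145258) = 11270 + 145258 = 156528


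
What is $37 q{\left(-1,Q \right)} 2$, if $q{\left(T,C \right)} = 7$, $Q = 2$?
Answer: $518$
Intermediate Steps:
$37 q{\left(-1,Q \right)} 2 = 37 \cdot 7 \cdot 2 = 259 \cdot 2 = 518$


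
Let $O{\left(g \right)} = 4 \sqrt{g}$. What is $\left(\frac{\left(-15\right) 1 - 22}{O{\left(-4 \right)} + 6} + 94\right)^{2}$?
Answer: $\frac{21037017}{2500} + \frac{339586 i}{625} \approx 8414.8 + 543.34 i$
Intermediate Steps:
$\left(\frac{\left(-15\right) 1 - 22}{O{\left(-4 \right)} + 6} + 94\right)^{2} = \left(\frac{\left(-15\right) 1 - 22}{4 \sqrt{-4} + 6} + 94\right)^{2} = \left(\frac{-15 - 22}{4 \cdot 2 i + 6} + 94\right)^{2} = \left(- \frac{37}{8 i + 6} + 94\right)^{2} = \left(- \frac{37}{6 + 8 i} + 94\right)^{2} = \left(- 37 \frac{6 - 8 i}{100} + 94\right)^{2} = \left(- \frac{37 \left(6 - 8 i\right)}{100} + 94\right)^{2} = \left(94 - \frac{37 \left(6 - 8 i\right)}{100}\right)^{2}$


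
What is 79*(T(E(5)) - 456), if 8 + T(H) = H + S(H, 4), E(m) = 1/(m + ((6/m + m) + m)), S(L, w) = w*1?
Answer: -2943145/81 ≈ -36335.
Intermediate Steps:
S(L, w) = w
E(m) = 1/(3*m + 6/m) (E(m) = 1/(m + ((m + 6/m) + m)) = 1/(m + (2*m + 6/m)) = 1/(3*m + 6/m))
T(H) = -4 + H (T(H) = -8 + (H + 4) = -8 + (4 + H) = -4 + H)
79*(T(E(5)) - 456) = 79*((-4 + (1/3)*5/(2 + 5**2)) - 456) = 79*((-4 + (1/3)*5/(2 + 25)) - 456) = 79*((-4 + (1/3)*5/27) - 456) = 79*((-4 + (1/3)*5*(1/27)) - 456) = 79*((-4 + 5/81) - 456) = 79*(-319/81 - 456) = 79*(-37255/81) = -2943145/81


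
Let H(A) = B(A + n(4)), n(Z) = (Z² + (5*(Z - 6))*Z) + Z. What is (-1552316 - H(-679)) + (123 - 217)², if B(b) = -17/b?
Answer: -1078892537/699 ≈ -1.5435e+6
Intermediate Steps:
n(Z) = Z + Z² + Z*(-30 + 5*Z) (n(Z) = (Z² + (5*(-6 + Z))*Z) + Z = (Z² + (-30 + 5*Z)*Z) + Z = (Z² + Z*(-30 + 5*Z)) + Z = Z + Z² + Z*(-30 + 5*Z))
H(A) = -17/(-20 + A) (H(A) = -17/(A + 4*(-29 + 6*4)) = -17/(A + 4*(-29 + 24)) = -17/(A + 4*(-5)) = -17/(A - 20) = -17/(-20 + A))
(-1552316 - H(-679)) + (123 - 217)² = (-1552316 - (-17)/(-20 - 679)) + (123 - 217)² = (-1552316 - (-17)/(-699)) + (-94)² = (-1552316 - (-17)*(-1)/699) + 8836 = (-1552316 - 1*17/699) + 8836 = (-1552316 - 17/699) + 8836 = -1085068901/699 + 8836 = -1078892537/699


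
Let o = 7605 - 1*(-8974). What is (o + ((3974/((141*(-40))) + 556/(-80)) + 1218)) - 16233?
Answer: 2194447/1410 ≈ 1556.3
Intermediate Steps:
o = 16579 (o = 7605 + 8974 = 16579)
(o + ((3974/((141*(-40))) + 556/(-80)) + 1218)) - 16233 = (16579 + ((3974/((141*(-40))) + 556/(-80)) + 1218)) - 16233 = (16579 + ((3974/(-5640) + 556*(-1/80)) + 1218)) - 16233 = (16579 + ((3974*(-1/5640) - 139/20) + 1218)) - 16233 = (16579 + ((-1987/2820 - 139/20) + 1218)) - 16233 = (16579 + (-10793/1410 + 1218)) - 16233 = (16579 + 1706587/1410) - 16233 = 25082977/1410 - 16233 = 2194447/1410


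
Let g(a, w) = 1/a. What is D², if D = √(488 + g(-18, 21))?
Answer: 8783/18 ≈ 487.94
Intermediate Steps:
D = √17566/6 (D = √(488 + 1/(-18)) = √(488 - 1/18) = √(8783/18) = √17566/6 ≈ 22.089)
D² = (√17566/6)² = 8783/18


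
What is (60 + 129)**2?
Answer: 35721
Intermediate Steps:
(60 + 129)**2 = 189**2 = 35721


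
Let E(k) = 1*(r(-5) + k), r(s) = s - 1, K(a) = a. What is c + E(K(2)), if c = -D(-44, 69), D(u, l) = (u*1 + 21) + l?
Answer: -50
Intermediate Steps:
r(s) = -1 + s
D(u, l) = 21 + l + u (D(u, l) = (u + 21) + l = (21 + u) + l = 21 + l + u)
c = -46 (c = -(21 + 69 - 44) = -1*46 = -46)
E(k) = -6 + k (E(k) = 1*((-1 - 5) + k) = 1*(-6 + k) = -6 + k)
c + E(K(2)) = -46 + (-6 + 2) = -46 - 4 = -50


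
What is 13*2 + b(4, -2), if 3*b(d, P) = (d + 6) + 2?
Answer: 30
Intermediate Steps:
b(d, P) = 8/3 + d/3 (b(d, P) = ((d + 6) + 2)/3 = ((6 + d) + 2)/3 = (8 + d)/3 = 8/3 + d/3)
13*2 + b(4, -2) = 13*2 + (8/3 + (⅓)*4) = 26 + (8/3 + 4/3) = 26 + 4 = 30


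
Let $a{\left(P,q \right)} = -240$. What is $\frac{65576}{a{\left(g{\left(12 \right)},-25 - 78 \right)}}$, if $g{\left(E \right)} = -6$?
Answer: $- \frac{8197}{30} \approx -273.23$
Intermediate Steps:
$\frac{65576}{a{\left(g{\left(12 \right)},-25 - 78 \right)}} = \frac{65576}{-240} = 65576 \left(- \frac{1}{240}\right) = - \frac{8197}{30}$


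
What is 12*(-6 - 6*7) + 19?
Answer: -557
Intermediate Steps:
12*(-6 - 6*7) + 19 = 12*(-6 - 42) + 19 = 12*(-48) + 19 = -576 + 19 = -557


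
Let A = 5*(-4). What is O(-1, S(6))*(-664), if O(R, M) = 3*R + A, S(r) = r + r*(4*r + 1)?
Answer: 15272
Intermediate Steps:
A = -20
S(r) = r + r*(1 + 4*r)
O(R, M) = -20 + 3*R (O(R, M) = 3*R - 20 = -20 + 3*R)
O(-1, S(6))*(-664) = (-20 + 3*(-1))*(-664) = (-20 - 3)*(-664) = -23*(-664) = 15272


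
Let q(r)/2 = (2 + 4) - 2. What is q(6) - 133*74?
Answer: -9834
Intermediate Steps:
q(r) = 8 (q(r) = 2*((2 + 4) - 2) = 2*(6 - 2) = 2*4 = 8)
q(6) - 133*74 = 8 - 133*74 = 8 - 9842 = -9834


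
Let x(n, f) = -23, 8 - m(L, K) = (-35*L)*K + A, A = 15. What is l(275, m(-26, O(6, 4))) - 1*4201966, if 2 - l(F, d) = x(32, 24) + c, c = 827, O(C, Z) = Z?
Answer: -4202768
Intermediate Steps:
m(L, K) = -7 + 35*K*L (m(L, K) = 8 - ((-35*L)*K + 15) = 8 - (-35*K*L + 15) = 8 - (15 - 35*K*L) = 8 + (-15 + 35*K*L) = -7 + 35*K*L)
l(F, d) = -802 (l(F, d) = 2 - (-23 + 827) = 2 - 1*804 = 2 - 804 = -802)
l(275, m(-26, O(6, 4))) - 1*4201966 = -802 - 1*4201966 = -802 - 4201966 = -4202768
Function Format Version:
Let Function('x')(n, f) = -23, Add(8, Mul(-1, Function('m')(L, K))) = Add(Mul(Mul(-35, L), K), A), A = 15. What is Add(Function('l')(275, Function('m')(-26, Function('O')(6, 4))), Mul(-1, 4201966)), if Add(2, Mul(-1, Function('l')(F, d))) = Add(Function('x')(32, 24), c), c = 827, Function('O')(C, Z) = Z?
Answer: -4202768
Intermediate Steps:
Function('m')(L, K) = Add(-7, Mul(35, K, L)) (Function('m')(L, K) = Add(8, Mul(-1, Add(Mul(Mul(-35, L), K), 15))) = Add(8, Mul(-1, Add(Mul(-35, K, L), 15))) = Add(8, Mul(-1, Add(15, Mul(-35, K, L)))) = Add(8, Add(-15, Mul(35, K, L))) = Add(-7, Mul(35, K, L)))
Function('l')(F, d) = -802 (Function('l')(F, d) = Add(2, Mul(-1, Add(-23, 827))) = Add(2, Mul(-1, 804)) = Add(2, -804) = -802)
Add(Function('l')(275, Function('m')(-26, Function('O')(6, 4))), Mul(-1, 4201966)) = Add(-802, Mul(-1, 4201966)) = Add(-802, -4201966) = -4202768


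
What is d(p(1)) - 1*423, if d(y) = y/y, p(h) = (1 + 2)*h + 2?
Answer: -422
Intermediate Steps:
p(h) = 2 + 3*h (p(h) = 3*h + 2 = 2 + 3*h)
d(y) = 1
d(p(1)) - 1*423 = 1 - 1*423 = 1 - 423 = -422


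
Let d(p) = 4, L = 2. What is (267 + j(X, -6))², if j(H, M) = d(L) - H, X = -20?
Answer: 84681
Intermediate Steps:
j(H, M) = 4 - H
(267 + j(X, -6))² = (267 + (4 - 1*(-20)))² = (267 + (4 + 20))² = (267 + 24)² = 291² = 84681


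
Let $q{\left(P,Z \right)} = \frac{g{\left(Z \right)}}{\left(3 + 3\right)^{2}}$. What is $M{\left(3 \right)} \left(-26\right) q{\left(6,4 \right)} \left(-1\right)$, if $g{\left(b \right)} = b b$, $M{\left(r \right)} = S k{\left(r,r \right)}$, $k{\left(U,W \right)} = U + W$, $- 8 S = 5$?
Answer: $- \frac{130}{3} \approx -43.333$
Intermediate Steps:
$S = - \frac{5}{8}$ ($S = \left(- \frac{1}{8}\right) 5 = - \frac{5}{8} \approx -0.625$)
$M{\left(r \right)} = - \frac{5 r}{4}$ ($M{\left(r \right)} = - \frac{5 \left(r + r\right)}{8} = - \frac{5 \cdot 2 r}{8} = - \frac{5 r}{4}$)
$g{\left(b \right)} = b^{2}$
$q{\left(P,Z \right)} = \frac{Z^{2}}{36}$ ($q{\left(P,Z \right)} = \frac{Z^{2}}{\left(3 + 3\right)^{2}} = \frac{Z^{2}}{6^{2}} = \frac{Z^{2}}{36}$)
$M{\left(3 \right)} \left(-26\right) q{\left(6,4 \right)} \left(-1\right) = \left(- \frac{5}{4}\right) 3 \left(-26\right) \frac{4^{2}}{36} \left(-1\right) = \left(- \frac{15}{4}\right) \left(-26\right) \frac{1}{36} \cdot 16 \left(-1\right) = \frac{195 \cdot \frac{4}{9} \left(-1\right)}{2} = \frac{195}{2} \left(- \frac{4}{9}\right) = - \frac{130}{3}$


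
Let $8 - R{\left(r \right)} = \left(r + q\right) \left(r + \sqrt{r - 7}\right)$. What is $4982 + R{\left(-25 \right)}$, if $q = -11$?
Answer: $4090 + 144 i \sqrt{2} \approx 4090.0 + 203.65 i$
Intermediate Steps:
$R{\left(r \right)} = 8 - \left(-11 + r\right) \left(r + \sqrt{-7 + r}\right)$ ($R{\left(r \right)} = 8 - \left(r - 11\right) \left(r + \sqrt{r - 7}\right) = 8 - \left(-11 + r\right) \left(r + \sqrt{-7 + r}\right)$)
$4982 + R{\left(-25 \right)} = 4982 + \left(8 - \left(-25\right)^{2} + 11 \left(-25\right) + 11 \sqrt{-7 - 25} - - 25 \sqrt{-7 - 25}\right) = 4982 - \left(892 - 144 i \sqrt{2}\right) = 4090 + 144 i \sqrt{2}$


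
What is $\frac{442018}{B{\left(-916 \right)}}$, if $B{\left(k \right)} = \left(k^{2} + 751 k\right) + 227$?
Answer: $\frac{442018}{151367} \approx 2.9202$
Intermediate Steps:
$B{\left(k \right)} = 227 + k^{2} + 751 k$
$\frac{442018}{B{\left(-916 \right)}} = \frac{442018}{227 + \left(-916\right)^{2} + 751 \left(-916\right)} = \frac{442018}{227 + 839056 - 687916} = \frac{442018}{151367}$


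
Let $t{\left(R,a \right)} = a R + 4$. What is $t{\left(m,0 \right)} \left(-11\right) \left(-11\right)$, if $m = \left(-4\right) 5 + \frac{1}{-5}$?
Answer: $484$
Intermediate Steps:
$m = - \frac{101}{5}$ ($m = -20 - \frac{1}{5} = - \frac{101}{5} \approx -20.2$)
$t{\left(R,a \right)} = 4 + R a$ ($t{\left(R,a \right)} = R a + 4 = 4 + R a$)
$t{\left(m,0 \right)} \left(-11\right) \left(-11\right) = \left(4 - 0\right) \left(-11\right) \left(-11\right) = \left(4 + 0\right) \left(-11\right) \left(-11\right) = 4 \left(-11\right) \left(-11\right) = \left(-44\right) \left(-11\right) = 484$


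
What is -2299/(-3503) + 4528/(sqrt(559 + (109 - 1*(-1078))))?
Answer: 2299/3503 + 2264*sqrt(194)/291 ≈ 109.02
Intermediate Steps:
-2299/(-3503) + 4528/(sqrt(559 + (109 - 1*(-1078)))) = -2299*(-1/3503) + 4528/(sqrt(559 + (109 + 1078))) = 2299/3503 + 4528/(sqrt(559 + 1187)) = 2299/3503 + 4528/(sqrt(1746)) = 2299/3503 + 4528/((3*sqrt(194))) = 2299/3503 + 4528*(sqrt(194)/582) = 2299/3503 + 2264*sqrt(194)/291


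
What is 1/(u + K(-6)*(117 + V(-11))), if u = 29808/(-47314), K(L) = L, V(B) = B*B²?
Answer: 23657/172302684 ≈ 0.00013730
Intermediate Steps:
V(B) = B³
u = -14904/23657 (u = 29808*(-1/47314) = -14904/23657 ≈ -0.63000)
1/(u + K(-6)*(117 + V(-11))) = 1/(-14904/23657 - 6*(117 + (-11)³)) = 1/(-14904/23657 - 6*(117 - 1331)) = 1/(-14904/23657 - 6*(-1214)) = 1/(-14904/23657 + 7284) = 1/(172302684/23657) = 23657/172302684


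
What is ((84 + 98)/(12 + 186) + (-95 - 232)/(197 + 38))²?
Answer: 120736144/541260225 ≈ 0.22306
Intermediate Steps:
((84 + 98)/(12 + 186) + (-95 - 232)/(197 + 38))² = (182/198 - 327/235)² = (182*(1/198) - 327*1/235)² = (91/99 - 327/235)² = (-10988/23265)² = 120736144/541260225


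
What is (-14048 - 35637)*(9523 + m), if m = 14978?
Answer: -1217332185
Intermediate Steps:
(-14048 - 35637)*(9523 + m) = (-14048 - 35637)*(9523 + 14978) = -49685*24501 = -1217332185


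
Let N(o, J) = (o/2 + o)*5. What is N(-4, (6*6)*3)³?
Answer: -27000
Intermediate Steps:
N(o, J) = 15*o/2 (N(o, J) = (o*(½) + o)*5 = (o/2 + o)*5 = (3*o/2)*5 = 15*o/2)
N(-4, (6*6)*3)³ = ((15/2)*(-4))³ = (-30)³ = -27000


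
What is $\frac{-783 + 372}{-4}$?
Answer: $\frac{411}{4} \approx 102.75$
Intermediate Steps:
$\frac{-783 + 372}{-4} = \left(-411\right) \left(- \frac{1}{4}\right) = \frac{411}{4}$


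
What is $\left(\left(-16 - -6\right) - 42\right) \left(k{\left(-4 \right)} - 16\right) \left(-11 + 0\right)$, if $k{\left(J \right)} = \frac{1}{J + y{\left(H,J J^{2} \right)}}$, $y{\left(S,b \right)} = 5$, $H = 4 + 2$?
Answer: $-8580$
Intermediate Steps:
$H = 6$
$k{\left(J \right)} = \frac{1}{5 + J}$ ($k{\left(J \right)} = \frac{1}{J + 5} = \frac{1}{5 + J}$)
$\left(\left(-16 - -6\right) - 42\right) \left(k{\left(-4 \right)} - 16\right) \left(-11 + 0\right) = \left(\left(-16 - -6\right) - 42\right) \left(\frac{1}{5 - 4} - 16\right) \left(-11 + 0\right) = \left(\left(-16 + 6\right) - 42\right) \left(1^{-1} - 16\right) \left(-11\right) = \left(-10 - 42\right) \left(1 - 16\right) \left(-11\right) = - 52 \left(\left(-15\right) \left(-11\right)\right) = \left(-52\right) 165 = -8580$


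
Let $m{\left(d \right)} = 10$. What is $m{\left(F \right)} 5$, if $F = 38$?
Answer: $50$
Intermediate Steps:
$m{\left(F \right)} 5 = 10 \cdot 5 = 50$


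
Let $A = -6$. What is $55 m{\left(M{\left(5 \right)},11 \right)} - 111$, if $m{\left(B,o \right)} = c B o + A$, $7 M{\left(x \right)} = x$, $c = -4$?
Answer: $- \frac{15187}{7} \approx -2169.6$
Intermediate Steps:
$M{\left(x \right)} = \frac{x}{7}$
$m{\left(B,o \right)} = -6 - 4 B o$ ($m{\left(B,o \right)} = - 4 B o - 6 = -6 - 4 B o$)
$55 m{\left(M{\left(5 \right)},11 \right)} - 111 = 55 \left(-6 - 4 \cdot \frac{1}{7} \cdot 5 \cdot 11\right) - 111 = 55 \left(-6 - \frac{20}{7} \cdot 11\right) - 111 = 55 \left(-6 - \frac{220}{7}\right) - 111 = 55 \left(- \frac{262}{7}\right) - 111 = - \frac{14410}{7} - 111 = - \frac{15187}{7}$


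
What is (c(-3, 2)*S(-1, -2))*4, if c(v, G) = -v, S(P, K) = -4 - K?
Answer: -24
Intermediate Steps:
(c(-3, 2)*S(-1, -2))*4 = ((-1*(-3))*(-4 - 1*(-2)))*4 = (3*(-4 + 2))*4 = (3*(-2))*4 = -6*4 = -24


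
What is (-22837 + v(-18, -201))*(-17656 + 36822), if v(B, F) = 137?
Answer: -435068200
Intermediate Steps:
(-22837 + v(-18, -201))*(-17656 + 36822) = (-22837 + 137)*(-17656 + 36822) = -22700*19166 = -435068200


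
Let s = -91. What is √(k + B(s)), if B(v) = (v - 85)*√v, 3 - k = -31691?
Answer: √(31694 - 176*I*√91) ≈ 178.09 - 4.7137*I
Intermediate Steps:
k = 31694 (k = 3 - 1*(-31691) = 3 + 31691 = 31694)
B(v) = √v*(-85 + v) (B(v) = (-85 + v)*√v = √v*(-85 + v))
√(k + B(s)) = √(31694 + √(-91)*(-85 - 91)) = √(31694 + (I*√91)*(-176)) = √(31694 - 176*I*√91)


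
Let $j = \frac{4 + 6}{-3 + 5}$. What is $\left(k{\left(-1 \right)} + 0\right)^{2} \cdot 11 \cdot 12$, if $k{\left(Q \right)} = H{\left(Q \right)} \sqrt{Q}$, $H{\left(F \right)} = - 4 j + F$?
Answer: $-58212$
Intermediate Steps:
$j = 5$ ($j = \frac{10}{2} = 10 \cdot \frac{1}{2} = 5$)
$H{\left(F \right)} = -20 + F$ ($H{\left(F \right)} = \left(-4\right) 5 + F = -20 + F$)
$k{\left(Q \right)} = \sqrt{Q} \left(-20 + Q\right)$ ($k{\left(Q \right)} = \left(-20 + Q\right) \sqrt{Q} = \sqrt{Q} \left(-20 + Q\right)$)
$\left(k{\left(-1 \right)} + 0\right)^{2} \cdot 11 \cdot 12 = \left(\sqrt{-1} \left(-20 - 1\right) + 0\right)^{2} \cdot 11 \cdot 12 = \left(i \left(-21\right) + 0\right)^{2} \cdot 11 \cdot 12 = \left(- 21 i + 0\right)^{2} \cdot 11 \cdot 12 = \left(- 21 i\right)^{2} \cdot 11 \cdot 12 = \left(-441\right) 11 \cdot 12 = \left(-4851\right) 12 = -58212$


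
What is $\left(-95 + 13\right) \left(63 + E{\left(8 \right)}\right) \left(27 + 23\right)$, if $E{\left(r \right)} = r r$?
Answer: $-520700$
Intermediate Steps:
$E{\left(r \right)} = r^{2}$
$\left(-95 + 13\right) \left(63 + E{\left(8 \right)}\right) \left(27 + 23\right) = \left(-95 + 13\right) \left(63 + 8^{2}\right) \left(27 + 23\right) = - 82 \left(63 + 64\right) 50 = - 82 \cdot 127 \cdot 50 = \left(-82\right) 6350 = -520700$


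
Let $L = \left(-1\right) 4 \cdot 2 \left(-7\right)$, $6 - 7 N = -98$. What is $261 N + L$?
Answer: $\frac{27536}{7} \approx 3933.7$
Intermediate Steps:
$N = \frac{104}{7}$ ($N = \frac{6}{7} - -14 = \frac{6}{7} + 14 = \frac{104}{7} \approx 14.857$)
$L = 56$ ($L = \left(-4\right) 2 \left(-7\right) = \left(-8\right) \left(-7\right) = 56$)
$261 N + L = 261 \cdot \frac{104}{7} + 56 = \frac{27144}{7} + 56 = \frac{27536}{7}$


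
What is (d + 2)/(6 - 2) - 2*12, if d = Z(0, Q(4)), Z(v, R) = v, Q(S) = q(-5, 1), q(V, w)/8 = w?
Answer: -47/2 ≈ -23.500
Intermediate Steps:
q(V, w) = 8*w
Q(S) = 8 (Q(S) = 8*1 = 8)
d = 0
(d + 2)/(6 - 2) - 2*12 = (0 + 2)/(6 - 2) - 2*12 = 2/4 - 24 = 2*(¼) - 24 = ½ - 24 = -47/2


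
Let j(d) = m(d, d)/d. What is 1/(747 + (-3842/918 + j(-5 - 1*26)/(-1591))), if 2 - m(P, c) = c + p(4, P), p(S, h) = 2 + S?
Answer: 1331667/989182705 ≈ 0.0013462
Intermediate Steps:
m(P, c) = -4 - c (m(P, c) = 2 - (c + (2 + 4)) = 2 - (c + 6) = 2 - (6 + c) = 2 + (-6 - c) = -4 - c)
j(d) = (-4 - d)/d
1/(747 + (-3842/918 + j(-5 - 1*26)/(-1591))) = 1/(747 + (-3842/918 + ((-4 - (-5 - 1*26))/(-5 - 1*26))/(-1591))) = 1/(747 + (-3842*1/918 + ((-4 - (-5 - 26))/(-5 - 26))*(-1/1591))) = 1/(747 + (-113/27 + ((-4 - 1*(-31))/(-31))*(-1/1591))) = 1/(747 + (-113/27 - (-4 + 31)/31*(-1/1591))) = 1/(747 + (-113/27 - 1/31*27*(-1/1591))) = 1/(747 + (-113/27 - 27/31*(-1/1591))) = 1/(747 + (-113/27 + 27/49321)) = 1/(747 - 5572544/1331667) = 1/(989182705/1331667) = 1331667/989182705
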